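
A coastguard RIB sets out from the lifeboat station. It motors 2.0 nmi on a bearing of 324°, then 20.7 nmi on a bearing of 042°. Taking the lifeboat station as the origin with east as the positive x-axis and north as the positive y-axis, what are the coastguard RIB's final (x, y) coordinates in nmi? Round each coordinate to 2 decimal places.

(12.68, 17.00)

Leg 1 (324°, 2.0 nmi): east 2.0 sin 324° = -1.18, north 2.0 cos 324° = 1.62
Leg 2 (042°, 20.7 nmi): east 20.7 sin 42° = 13.85, north 20.7 cos 42° = 15.38
Summing: 12.68 nmi east, 17.00 nmi north → (12.68, 17.00).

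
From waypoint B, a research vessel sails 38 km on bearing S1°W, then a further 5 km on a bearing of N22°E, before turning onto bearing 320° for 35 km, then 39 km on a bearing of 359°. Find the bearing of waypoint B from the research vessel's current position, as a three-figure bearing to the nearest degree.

Leg 1 (S1°W, 38 km): east 38 sin 181° = -0.66, north 38 cos 181° = -37.99
Leg 2 (N22°E, 5 km): east 5 sin 22° = 1.87, north 5 cos 22° = 4.64
Leg 3 (320°, 35 km): east 35 sin 320° = -22.50, north 35 cos 320° = 26.81
Leg 4 (359°, 39 km): east 39 sin 359° = -0.68, north 39 cos 359° = 38.99
Net displacement: -21.97 east, 32.45 north. Direction back to start is (21.97, -32.45): bearing = atan2(21.97, -32.45) mod 360° = 145.90° ≈ 146°.

146°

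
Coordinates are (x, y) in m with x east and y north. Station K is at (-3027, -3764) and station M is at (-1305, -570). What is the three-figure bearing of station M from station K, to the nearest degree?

Δeast = -1305 − -3027 = 1722.00; Δnorth = -570 − -3764 = 3194.00.
Bearing = atan2(Δeast, Δnorth) mod 360° = 28.33° ≈ 028°.

028°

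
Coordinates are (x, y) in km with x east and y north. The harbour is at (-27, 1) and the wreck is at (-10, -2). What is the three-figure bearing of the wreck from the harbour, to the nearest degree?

Δeast = -10 − -27 = 17.00; Δnorth = -2 − 1 = -3.00.
Bearing = atan2(Δeast, Δnorth) mod 360° = 100.01° ≈ 100°.

100°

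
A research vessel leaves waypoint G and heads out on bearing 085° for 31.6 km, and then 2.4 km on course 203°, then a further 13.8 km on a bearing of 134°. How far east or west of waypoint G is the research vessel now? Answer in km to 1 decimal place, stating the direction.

Leg 1 (085°, 31.6 km): east 31.6 sin 85° = 31.48, north 31.6 cos 85° = 2.75
Leg 2 (203°, 2.4 km): east 2.4 sin 203° = -0.94, north 2.4 cos 203° = -2.21
Leg 3 (134°, 13.8 km): east 13.8 sin 134° = 9.93, north 13.8 cos 134° = -9.59
Net east component: 40.47 km.

40.5 km east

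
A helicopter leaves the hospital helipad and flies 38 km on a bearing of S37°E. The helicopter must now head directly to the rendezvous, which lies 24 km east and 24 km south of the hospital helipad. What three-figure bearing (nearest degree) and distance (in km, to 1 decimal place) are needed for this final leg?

Leg 1 (S37°E, 38 km): east 38 sin 143° = 22.87, north 38 cos 143° = -30.35
Current position: (22.87, -30.35). Target: (24, -24). Remaining: Δeast = 1.13, Δnorth = 6.35.
Bearing = atan2(1.13, 6.35) mod 360° = 10.10°; distance = √((1.13)² + (6.35)²) = 6.448 km.

010°, 6.4 km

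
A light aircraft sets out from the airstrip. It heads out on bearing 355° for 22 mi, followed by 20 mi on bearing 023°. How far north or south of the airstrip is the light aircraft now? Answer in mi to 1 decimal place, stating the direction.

40.3 mi north

Leg 1 (355°, 22 mi): east 22 sin 355° = -1.92, north 22 cos 355° = 21.92
Leg 2 (023°, 20 mi): east 20 sin 23° = 7.81, north 20 cos 23° = 18.41
Net north component: 40.33 mi.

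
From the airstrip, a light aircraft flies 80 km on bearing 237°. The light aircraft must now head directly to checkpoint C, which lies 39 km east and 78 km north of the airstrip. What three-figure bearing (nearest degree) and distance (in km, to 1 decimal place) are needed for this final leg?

Leg 1 (237°, 80 km): east 80 sin 237° = -67.09, north 80 cos 237° = -43.57
Current position: (-67.09, -43.57). Target: (39, 78). Remaining: Δeast = 106.09, Δnorth = 121.57.
Bearing = atan2(106.09, 121.57) mod 360° = 41.11°; distance = √((106.09)² + (121.57)²) = 161.355 km.

041°, 161.4 km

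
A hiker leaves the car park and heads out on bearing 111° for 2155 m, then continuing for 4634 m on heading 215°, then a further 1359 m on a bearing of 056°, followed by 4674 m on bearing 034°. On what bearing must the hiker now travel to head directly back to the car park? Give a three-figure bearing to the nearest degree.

269°

Leg 1 (111°, 2155 m): east 2155 sin 111° = 2011.87, north 2155 cos 111° = -772.28
Leg 2 (215°, 4634 m): east 4634 sin 215° = -2657.95, north 4634 cos 215° = -3795.95
Leg 3 (056°, 1359 m): east 1359 sin 56° = 1126.66, north 1359 cos 56° = 759.94
Leg 4 (034°, 4674 m): east 4674 sin 34° = 2613.67, north 4674 cos 34° = 3874.92
Net displacement: 3094.24 east, 66.63 north. Direction back to start is (-3094.24, -66.63): bearing = atan2(-3094.24, -66.63) mod 360° = 268.77° ≈ 269°.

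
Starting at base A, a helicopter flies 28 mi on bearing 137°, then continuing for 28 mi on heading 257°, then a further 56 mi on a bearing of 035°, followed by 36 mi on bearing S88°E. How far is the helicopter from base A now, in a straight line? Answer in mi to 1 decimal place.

62.5 mi

Leg 1 (137°, 28 mi): east 28 sin 137° = 19.10, north 28 cos 137° = -20.48
Leg 2 (257°, 28 mi): east 28 sin 257° = -27.28, north 28 cos 257° = -6.30
Leg 3 (035°, 56 mi): east 56 sin 35° = 32.12, north 56 cos 35° = 45.87
Leg 4 (S88°E, 36 mi): east 36 sin 92° = 35.98, north 36 cos 92° = -1.26
Net: 59.91 east, 17.84 north. Distance = √((59.91)² + (17.84)²) = 62.512 mi.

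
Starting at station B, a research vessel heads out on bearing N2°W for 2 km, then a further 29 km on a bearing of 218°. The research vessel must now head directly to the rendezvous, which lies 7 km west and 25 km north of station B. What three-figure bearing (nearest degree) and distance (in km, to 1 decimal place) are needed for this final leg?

Leg 1 (N2°W, 2 km): east 2 sin 358° = -0.07, north 2 cos 358° = 2.00
Leg 2 (218°, 29 km): east 29 sin 218° = -17.85, north 29 cos 218° = -22.85
Current position: (-17.92, -20.85). Target: (-7, 25). Remaining: Δeast = 10.92, Δnorth = 45.85.
Bearing = atan2(10.92, 45.85) mod 360° = 13.40°; distance = √((10.92)² + (45.85)²) = 47.137 km.

013°, 47.1 km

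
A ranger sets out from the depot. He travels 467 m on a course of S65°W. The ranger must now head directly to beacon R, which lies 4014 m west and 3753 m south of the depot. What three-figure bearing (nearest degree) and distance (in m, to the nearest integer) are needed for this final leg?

Leg 1 (S65°W, 467 m): east 467 sin 245° = -423.25, north 467 cos 245° = -197.36
Current position: (-423.25, -197.36). Target: (-4014, -3753). Remaining: Δeast = -3590.75, Δnorth = -3555.64.
Bearing = atan2(-3590.75, -3555.64) mod 360° = 225.28°; distance = √((-3590.75)² + (-3555.64)²) = 5053.323 m.

225°, 5053 m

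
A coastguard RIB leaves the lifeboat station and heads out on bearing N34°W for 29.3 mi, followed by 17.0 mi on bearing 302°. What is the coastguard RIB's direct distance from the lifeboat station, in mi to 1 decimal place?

45.4 mi

Leg 1 (N34°W, 29.3 mi): east 29.3 sin 326° = -16.38, north 29.3 cos 326° = 24.29
Leg 2 (302°, 17.0 mi): east 17.0 sin 302° = -14.42, north 17.0 cos 302° = 9.01
Net: -30.80 east, 33.30 north. Distance = √((-30.80)² + (33.30)²) = 45.360 mi.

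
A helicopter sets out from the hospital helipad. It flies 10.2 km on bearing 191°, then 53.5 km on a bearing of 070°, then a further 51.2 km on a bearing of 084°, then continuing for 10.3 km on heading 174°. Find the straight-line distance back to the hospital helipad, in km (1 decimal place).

Leg 1 (191°, 10.2 km): east 10.2 sin 191° = -1.95, north 10.2 cos 191° = -10.01
Leg 2 (070°, 53.5 km): east 53.5 sin 70° = 50.27, north 53.5 cos 70° = 18.30
Leg 3 (084°, 51.2 km): east 51.2 sin 84° = 50.92, north 51.2 cos 84° = 5.35
Leg 4 (174°, 10.3 km): east 10.3 sin 174° = 1.08, north 10.3 cos 174° = -10.24
Net: 100.32 east, 3.39 north. Distance = √((100.32)² + (3.39)²) = 100.381 km.

100.4 km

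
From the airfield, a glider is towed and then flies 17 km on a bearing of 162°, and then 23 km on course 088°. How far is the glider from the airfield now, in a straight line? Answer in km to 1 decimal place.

32.1 km

Leg 1 (162°, 17 km): east 17 sin 162° = 5.25, north 17 cos 162° = -16.17
Leg 2 (088°, 23 km): east 23 sin 88° = 22.99, north 23 cos 88° = 0.80
Net: 28.24 east, -15.37 north. Distance = √((28.24)² + (-15.37)²) = 32.149 km.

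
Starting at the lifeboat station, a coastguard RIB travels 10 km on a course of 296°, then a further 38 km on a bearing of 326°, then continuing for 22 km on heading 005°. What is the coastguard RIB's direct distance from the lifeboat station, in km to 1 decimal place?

Leg 1 (296°, 10 km): east 10 sin 296° = -8.99, north 10 cos 296° = 4.38
Leg 2 (326°, 38 km): east 38 sin 326° = -21.25, north 38 cos 326° = 31.50
Leg 3 (005°, 22 km): east 22 sin 5° = 1.92, north 22 cos 5° = 21.92
Net: -28.32 east, 57.80 north. Distance = √((-28.32)² + (57.80)²) = 64.368 km.

64.4 km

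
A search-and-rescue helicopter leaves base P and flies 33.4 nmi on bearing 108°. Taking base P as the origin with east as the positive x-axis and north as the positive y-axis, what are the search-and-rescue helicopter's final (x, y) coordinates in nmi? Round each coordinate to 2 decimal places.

Leg 1 (108°, 33.4 nmi): east 33.4 sin 108° = 31.77, north 33.4 cos 108° = -10.32
Summing: 31.77 nmi east, -10.32 nmi north → (31.77, -10.32).

(31.77, -10.32)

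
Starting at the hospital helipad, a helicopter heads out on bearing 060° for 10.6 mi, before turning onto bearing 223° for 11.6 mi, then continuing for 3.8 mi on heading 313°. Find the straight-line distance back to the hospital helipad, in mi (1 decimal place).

1.6 mi

Leg 1 (060°, 10.6 mi): east 10.6 sin 60° = 9.18, north 10.6 cos 60° = 5.30
Leg 2 (223°, 11.6 mi): east 11.6 sin 223° = -7.91, north 11.6 cos 223° = -8.48
Leg 3 (313°, 3.8 mi): east 3.8 sin 313° = -2.78, north 3.8 cos 313° = 2.59
Net: -1.51 east, -0.59 north. Distance = √((-1.51)² + (-0.59)²) = 1.622 mi.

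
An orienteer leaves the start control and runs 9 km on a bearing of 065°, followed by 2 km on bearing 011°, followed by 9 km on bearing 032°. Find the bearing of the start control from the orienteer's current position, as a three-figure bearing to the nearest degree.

Leg 1 (065°, 9 km): east 9 sin 65° = 8.16, north 9 cos 65° = 3.80
Leg 2 (011°, 2 km): east 2 sin 11° = 0.38, north 2 cos 11° = 1.96
Leg 3 (032°, 9 km): east 9 sin 32° = 4.77, north 9 cos 32° = 7.63
Net displacement: 13.31 east, 13.40 north. Direction back to start is (-13.31, -13.40): bearing = atan2(-13.31, -13.40) mod 360° = 224.80° ≈ 225°.

225°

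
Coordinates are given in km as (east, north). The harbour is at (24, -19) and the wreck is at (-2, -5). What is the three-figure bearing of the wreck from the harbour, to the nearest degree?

298°

Δeast = -2 − 24 = -26.00; Δnorth = -5 − -19 = 14.00.
Bearing = atan2(Δeast, Δnorth) mod 360° = 298.30° ≈ 298°.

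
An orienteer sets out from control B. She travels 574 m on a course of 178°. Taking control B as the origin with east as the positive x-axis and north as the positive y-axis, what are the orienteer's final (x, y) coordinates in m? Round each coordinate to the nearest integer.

(20, -574)

Leg 1 (178°, 574 m): east 574 sin 178° = 20.03, north 574 cos 178° = -573.65
Summing: 20.03 m east, -573.65 m north → (20, -574).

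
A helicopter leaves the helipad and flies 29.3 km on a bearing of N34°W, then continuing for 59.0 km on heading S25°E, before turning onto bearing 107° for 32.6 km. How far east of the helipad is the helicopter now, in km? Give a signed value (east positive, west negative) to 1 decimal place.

39.7 km

Leg 1 (N34°W, 29.3 km): east 29.3 sin 326° = -16.38, north 29.3 cos 326° = 24.29
Leg 2 (S25°E, 59.0 km): east 59.0 sin 155° = 24.93, north 59.0 cos 155° = -53.47
Leg 3 (107°, 32.6 km): east 32.6 sin 107° = 31.18, north 32.6 cos 107° = -9.53
Net east component: 39.73 km.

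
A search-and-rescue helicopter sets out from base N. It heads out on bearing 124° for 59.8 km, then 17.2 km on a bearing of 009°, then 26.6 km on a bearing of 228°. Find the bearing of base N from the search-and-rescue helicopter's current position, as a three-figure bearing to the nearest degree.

317°

Leg 1 (124°, 59.8 km): east 59.8 sin 124° = 49.58, north 59.8 cos 124° = -33.44
Leg 2 (009°, 17.2 km): east 17.2 sin 9° = 2.69, north 17.2 cos 9° = 16.99
Leg 3 (228°, 26.6 km): east 26.6 sin 228° = -19.77, north 26.6 cos 228° = -17.80
Net displacement: 32.50 east, -34.25 north. Direction back to start is (-32.50, 34.25): bearing = atan2(-32.50, 34.25) mod 360° = 316.50° ≈ 317°.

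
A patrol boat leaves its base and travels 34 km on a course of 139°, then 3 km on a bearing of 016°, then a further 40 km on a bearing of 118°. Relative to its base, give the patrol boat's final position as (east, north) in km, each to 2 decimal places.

(58.45, -41.56)

Leg 1 (139°, 34 km): east 34 sin 139° = 22.31, north 34 cos 139° = -25.66
Leg 2 (016°, 3 km): east 3 sin 16° = 0.83, north 3 cos 16° = 2.88
Leg 3 (118°, 40 km): east 40 sin 118° = 35.32, north 40 cos 118° = -18.78
Summing: 58.45 km east, -41.56 km north → (58.45, -41.56).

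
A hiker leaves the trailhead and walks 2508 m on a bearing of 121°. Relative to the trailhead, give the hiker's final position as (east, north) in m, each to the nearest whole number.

(2150, -1292)

Leg 1 (121°, 2508 m): east 2508 sin 121° = 2149.78, north 2508 cos 121° = -1291.72
Summing: 2149.78 m east, -1291.72 m north → (2150, -1292).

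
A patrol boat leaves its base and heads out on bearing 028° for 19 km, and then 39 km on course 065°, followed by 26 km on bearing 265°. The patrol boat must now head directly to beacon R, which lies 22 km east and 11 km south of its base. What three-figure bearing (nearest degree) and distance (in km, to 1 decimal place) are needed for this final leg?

175°, 42.1 km

Leg 1 (028°, 19 km): east 19 sin 28° = 8.92, north 19 cos 28° = 16.78
Leg 2 (065°, 39 km): east 39 sin 65° = 35.35, north 39 cos 65° = 16.48
Leg 3 (265°, 26 km): east 26 sin 265° = -25.90, north 26 cos 265° = -2.27
Current position: (18.36, 30.99). Target: (22, -11). Remaining: Δeast = 3.64, Δnorth = -41.99.
Bearing = atan2(3.64, -41.99) mod 360° = 175.05°; distance = √((3.64)² + (-41.99)²) = 42.149 km.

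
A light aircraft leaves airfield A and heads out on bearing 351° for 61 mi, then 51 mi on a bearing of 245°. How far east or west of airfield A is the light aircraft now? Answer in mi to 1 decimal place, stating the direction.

Leg 1 (351°, 61 mi): east 61 sin 351° = -9.54, north 61 cos 351° = 60.25
Leg 2 (245°, 51 mi): east 51 sin 245° = -46.22, north 51 cos 245° = -21.55
Net east component: -55.76 mi.

55.8 mi west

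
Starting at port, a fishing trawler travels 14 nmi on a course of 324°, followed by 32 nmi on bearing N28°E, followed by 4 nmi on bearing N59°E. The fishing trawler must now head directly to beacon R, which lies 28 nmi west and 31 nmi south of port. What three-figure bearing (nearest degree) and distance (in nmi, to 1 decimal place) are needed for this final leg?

208°, 82.1 nmi

Leg 1 (324°, 14 nmi): east 14 sin 324° = -8.23, north 14 cos 324° = 11.33
Leg 2 (N28°E, 32 nmi): east 32 sin 28° = 15.02, north 32 cos 28° = 28.25
Leg 3 (N59°E, 4 nmi): east 4 sin 59° = 3.43, north 4 cos 59° = 2.06
Current position: (10.22, 41.64). Target: (-28, -31). Remaining: Δeast = -38.22, Δnorth = -72.64.
Bearing = atan2(-38.22, -72.64) mod 360° = 207.75°; distance = √((-38.22)² + (-72.64)²) = 82.083 nmi.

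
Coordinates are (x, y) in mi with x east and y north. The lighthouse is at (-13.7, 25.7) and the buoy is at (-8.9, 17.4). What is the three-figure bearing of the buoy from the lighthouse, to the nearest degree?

150°

Δeast = -8.9 − -13.7 = 4.80; Δnorth = 17.4 − 25.7 = -8.30.
Bearing = atan2(Δeast, Δnorth) mod 360° = 149.96° ≈ 150°.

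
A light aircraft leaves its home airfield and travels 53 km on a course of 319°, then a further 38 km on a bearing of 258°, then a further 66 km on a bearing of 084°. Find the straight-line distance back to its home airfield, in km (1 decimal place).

Leg 1 (319°, 53 km): east 53 sin 319° = -34.77, north 53 cos 319° = 40.00
Leg 2 (258°, 38 km): east 38 sin 258° = -37.17, north 38 cos 258° = -7.90
Leg 3 (084°, 66 km): east 66 sin 84° = 65.64, north 66 cos 84° = 6.90
Net: -6.30 east, 39.00 north. Distance = √((-6.30)² + (39.00)²) = 39.504 km.

39.5 km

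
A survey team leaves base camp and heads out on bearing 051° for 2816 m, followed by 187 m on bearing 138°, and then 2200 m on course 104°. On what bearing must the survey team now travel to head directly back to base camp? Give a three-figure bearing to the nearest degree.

256°

Leg 1 (051°, 2816 m): east 2816 sin 51° = 2188.44, north 2816 cos 51° = 1772.17
Leg 2 (138°, 187 m): east 187 sin 138° = 125.13, north 187 cos 138° = -138.97
Leg 3 (104°, 2200 m): east 2200 sin 104° = 2134.65, north 2200 cos 104° = -532.23
Net displacement: 4448.22 east, 1100.97 north. Direction back to start is (-4448.22, -1100.97): bearing = atan2(-4448.22, -1100.97) mod 360° = 256.10° ≈ 256°.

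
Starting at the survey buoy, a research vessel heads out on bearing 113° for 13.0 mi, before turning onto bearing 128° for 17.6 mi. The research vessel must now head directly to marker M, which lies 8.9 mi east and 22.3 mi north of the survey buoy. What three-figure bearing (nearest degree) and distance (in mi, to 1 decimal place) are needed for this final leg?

Leg 1 (113°, 13.0 mi): east 13.0 sin 113° = 11.97, north 13.0 cos 113° = -5.08
Leg 2 (128°, 17.6 mi): east 17.6 sin 128° = 13.87, north 17.6 cos 128° = -10.84
Current position: (25.84, -15.92). Target: (8.9, 22.3). Remaining: Δeast = -16.94, Δnorth = 38.22.
Bearing = atan2(-16.94, 38.22) mod 360° = 336.10°; distance = √((-16.94)² + (38.22)²) = 41.800 mi.

336°, 41.8 mi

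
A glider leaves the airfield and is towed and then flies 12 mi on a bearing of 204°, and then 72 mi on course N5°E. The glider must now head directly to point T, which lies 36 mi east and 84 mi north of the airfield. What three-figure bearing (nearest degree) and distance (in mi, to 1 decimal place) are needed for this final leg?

056°, 41.7 mi

Leg 1 (204°, 12 mi): east 12 sin 204° = -4.88, north 12 cos 204° = -10.96
Leg 2 (N5°E, 72 mi): east 72 sin 5° = 6.28, north 72 cos 5° = 71.73
Current position: (1.39, 60.76). Target: (36, 84). Remaining: Δeast = 34.61, Δnorth = 23.24.
Bearing = atan2(34.61, 23.24) mod 360° = 56.12°; distance = √((34.61)² + (23.24)²) = 41.683 mi.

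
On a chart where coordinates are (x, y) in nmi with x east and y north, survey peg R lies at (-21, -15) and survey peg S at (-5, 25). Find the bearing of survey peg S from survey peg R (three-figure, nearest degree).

022°

Δeast = -5 − -21 = 16.00; Δnorth = 25 − -15 = 40.00.
Bearing = atan2(Δeast, Δnorth) mod 360° = 21.80° ≈ 022°.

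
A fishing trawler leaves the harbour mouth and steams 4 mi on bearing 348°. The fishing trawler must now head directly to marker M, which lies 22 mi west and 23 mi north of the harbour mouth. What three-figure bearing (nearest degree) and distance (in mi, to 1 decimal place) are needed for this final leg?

312°, 28.5 mi

Leg 1 (348°, 4 mi): east 4 sin 348° = -0.83, north 4 cos 348° = 3.91
Current position: (-0.83, 3.91). Target: (-22, 23). Remaining: Δeast = -21.17, Δnorth = 19.09.
Bearing = atan2(-21.17, 19.09) mod 360° = 312.04°; distance = √((-21.17)² + (19.09)²) = 28.503 mi.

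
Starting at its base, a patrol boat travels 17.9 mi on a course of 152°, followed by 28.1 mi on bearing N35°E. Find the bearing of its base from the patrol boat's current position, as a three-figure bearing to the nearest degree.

Leg 1 (152°, 17.9 mi): east 17.9 sin 152° = 8.40, north 17.9 cos 152° = -15.80
Leg 2 (N35°E, 28.1 mi): east 28.1 sin 35° = 16.12, north 28.1 cos 35° = 23.02
Net displacement: 24.52 east, 7.21 north. Direction back to start is (-24.52, -7.21): bearing = atan2(-24.52, -7.21) mod 360° = 253.61° ≈ 254°.

254°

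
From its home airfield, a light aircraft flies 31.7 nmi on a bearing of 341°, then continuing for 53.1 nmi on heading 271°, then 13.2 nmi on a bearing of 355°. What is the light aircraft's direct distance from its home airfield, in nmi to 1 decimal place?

78.2 nmi

Leg 1 (341°, 31.7 nmi): east 31.7 sin 341° = -10.32, north 31.7 cos 341° = 29.97
Leg 2 (271°, 53.1 nmi): east 53.1 sin 271° = -53.09, north 53.1 cos 271° = 0.93
Leg 3 (355°, 13.2 nmi): east 13.2 sin 355° = -1.15, north 13.2 cos 355° = 13.15
Net: -64.56 east, 44.05 north. Distance = √((-64.56)² + (44.05)²) = 78.158 nmi.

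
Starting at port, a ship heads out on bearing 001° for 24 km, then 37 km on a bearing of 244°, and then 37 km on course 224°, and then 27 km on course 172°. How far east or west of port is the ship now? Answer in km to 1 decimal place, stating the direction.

54.8 km west

Leg 1 (001°, 24 km): east 24 sin 1° = 0.42, north 24 cos 1° = 24.00
Leg 2 (244°, 37 km): east 37 sin 244° = -33.26, north 37 cos 244° = -16.22
Leg 3 (224°, 37 km): east 37 sin 224° = -25.70, north 37 cos 224° = -26.62
Leg 4 (172°, 27 km): east 27 sin 172° = 3.76, north 27 cos 172° = -26.74
Net east component: -54.78 km.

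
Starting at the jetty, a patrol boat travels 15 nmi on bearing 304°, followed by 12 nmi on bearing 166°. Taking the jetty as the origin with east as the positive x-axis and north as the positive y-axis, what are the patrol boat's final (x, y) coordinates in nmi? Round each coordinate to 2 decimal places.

Leg 1 (304°, 15 nmi): east 15 sin 304° = -12.44, north 15 cos 304° = 8.39
Leg 2 (166°, 12 nmi): east 12 sin 166° = 2.90, north 12 cos 166° = -11.64
Summing: -9.53 nmi east, -3.26 nmi north → (-9.53, -3.26).

(-9.53, -3.26)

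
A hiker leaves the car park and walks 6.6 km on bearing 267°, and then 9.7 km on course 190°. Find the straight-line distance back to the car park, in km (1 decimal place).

Leg 1 (267°, 6.6 km): east 6.6 sin 267° = -6.59, north 6.6 cos 267° = -0.35
Leg 2 (190°, 9.7 km): east 9.7 sin 190° = -1.68, north 9.7 cos 190° = -9.55
Net: -8.28 east, -9.90 north. Distance = √((-8.28)² + (-9.90)²) = 12.902 km.

12.9 km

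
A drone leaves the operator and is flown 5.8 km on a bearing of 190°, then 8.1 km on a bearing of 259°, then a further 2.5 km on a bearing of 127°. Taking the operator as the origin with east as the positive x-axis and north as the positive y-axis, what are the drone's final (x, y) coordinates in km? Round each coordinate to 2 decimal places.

(-6.96, -8.76)

Leg 1 (190°, 5.8 km): east 5.8 sin 190° = -1.01, north 5.8 cos 190° = -5.71
Leg 2 (259°, 8.1 km): east 8.1 sin 259° = -7.95, north 8.1 cos 259° = -1.55
Leg 3 (127°, 2.5 km): east 2.5 sin 127° = 2.00, north 2.5 cos 127° = -1.50
Summing: -6.96 km east, -8.76 km north → (-6.96, -8.76).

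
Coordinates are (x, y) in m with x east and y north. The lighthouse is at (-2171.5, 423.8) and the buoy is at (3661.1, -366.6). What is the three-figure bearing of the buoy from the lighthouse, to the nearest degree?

098°

Δeast = 3661.1 − -2171.5 = 5832.60; Δnorth = -366.6 − 423.8 = -790.40.
Bearing = atan2(Δeast, Δnorth) mod 360° = 97.72° ≈ 098°.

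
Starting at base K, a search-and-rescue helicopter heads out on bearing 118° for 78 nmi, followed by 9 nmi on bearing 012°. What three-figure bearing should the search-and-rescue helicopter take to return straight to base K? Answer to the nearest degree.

Leg 1 (118°, 78 nmi): east 78 sin 118° = 68.87, north 78 cos 118° = -36.62
Leg 2 (012°, 9 nmi): east 9 sin 12° = 1.87, north 9 cos 12° = 8.80
Net displacement: 70.74 east, -27.82 north. Direction back to start is (-70.74, 27.82): bearing = atan2(-70.74, 27.82) mod 360° = 291.46° ≈ 291°.

291°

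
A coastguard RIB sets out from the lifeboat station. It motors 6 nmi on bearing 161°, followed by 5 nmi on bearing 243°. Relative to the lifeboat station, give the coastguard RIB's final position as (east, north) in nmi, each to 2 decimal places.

(-2.50, -7.94)

Leg 1 (161°, 6 nmi): east 6 sin 161° = 1.95, north 6 cos 161° = -5.67
Leg 2 (243°, 5 nmi): east 5 sin 243° = -4.46, north 5 cos 243° = -2.27
Summing: -2.50 nmi east, -7.94 nmi north → (-2.50, -7.94).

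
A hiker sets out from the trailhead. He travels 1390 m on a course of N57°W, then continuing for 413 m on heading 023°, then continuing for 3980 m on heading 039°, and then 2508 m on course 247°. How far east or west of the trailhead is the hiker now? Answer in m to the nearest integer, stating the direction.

Leg 1 (N57°W, 1390 m): east 1390 sin 303° = -1165.75, north 1390 cos 303° = 757.05
Leg 2 (023°, 413 m): east 413 sin 23° = 161.37, north 413 cos 23° = 380.17
Leg 3 (039°, 3980 m): east 3980 sin 39° = 2504.70, north 3980 cos 39° = 3093.04
Leg 4 (247°, 2508 m): east 2508 sin 247° = -2308.63, north 2508 cos 247° = -979.95
Net east component: -808.31 m.

808 m west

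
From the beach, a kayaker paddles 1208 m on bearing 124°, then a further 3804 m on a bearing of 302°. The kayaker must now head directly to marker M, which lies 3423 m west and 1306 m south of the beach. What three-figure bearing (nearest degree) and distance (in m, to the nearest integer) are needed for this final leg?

Leg 1 (124°, 1208 m): east 1208 sin 124° = 1001.48, north 1208 cos 124° = -675.51
Leg 2 (302°, 3804 m): east 3804 sin 302° = -3225.97, north 3804 cos 302° = 2015.81
Current position: (-2224.50, 1340.31). Target: (-3423, -1306). Remaining: Δeast = -1198.50, Δnorth = -2646.31.
Bearing = atan2(-1198.50, -2646.31) mod 360° = 204.37°; distance = √((-1198.50)² + (-2646.31)²) = 2905.057 m.

204°, 2905 m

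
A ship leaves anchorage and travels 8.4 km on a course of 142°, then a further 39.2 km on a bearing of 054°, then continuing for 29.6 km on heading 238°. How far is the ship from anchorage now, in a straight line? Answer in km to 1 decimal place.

11.8 km

Leg 1 (142°, 8.4 km): east 8.4 sin 142° = 5.17, north 8.4 cos 142° = -6.62
Leg 2 (054°, 39.2 km): east 39.2 sin 54° = 31.71, north 39.2 cos 54° = 23.04
Leg 3 (238°, 29.6 km): east 29.6 sin 238° = -25.10, north 29.6 cos 238° = -15.69
Net: 11.78 east, 0.74 north. Distance = √((11.78)² + (0.74)²) = 11.806 km.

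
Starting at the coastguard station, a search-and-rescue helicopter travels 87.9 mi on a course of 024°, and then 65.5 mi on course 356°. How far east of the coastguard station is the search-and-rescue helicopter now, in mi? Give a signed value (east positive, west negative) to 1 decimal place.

Leg 1 (024°, 87.9 mi): east 87.9 sin 24° = 35.75, north 87.9 cos 24° = 80.30
Leg 2 (356°, 65.5 mi): east 65.5 sin 356° = -4.57, north 65.5 cos 356° = 65.34
Net east component: 31.18 mi.

31.2 mi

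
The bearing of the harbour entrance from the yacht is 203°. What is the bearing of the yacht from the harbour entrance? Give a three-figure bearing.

023°

Back-bearing = 203° − 180° = 023°.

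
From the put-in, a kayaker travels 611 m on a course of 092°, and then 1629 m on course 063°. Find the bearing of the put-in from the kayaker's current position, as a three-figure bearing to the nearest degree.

251°

Leg 1 (092°, 611 m): east 611 sin 92° = 610.63, north 611 cos 92° = -21.32
Leg 2 (063°, 1629 m): east 1629 sin 63° = 1451.45, north 1629 cos 63° = 739.55
Net displacement: 2062.08 east, 718.23 north. Direction back to start is (-2062.08, -718.23): bearing = atan2(-2062.08, -718.23) mod 360° = 250.80° ≈ 251°.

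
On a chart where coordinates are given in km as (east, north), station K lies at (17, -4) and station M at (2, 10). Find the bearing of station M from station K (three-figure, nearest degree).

313°

Δeast = 2 − 17 = -15.00; Δnorth = 10 − -4 = 14.00.
Bearing = atan2(Δeast, Δnorth) mod 360° = 313.03° ≈ 313°.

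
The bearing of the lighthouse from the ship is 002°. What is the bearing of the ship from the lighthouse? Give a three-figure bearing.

Back-bearing = 002° + 180° = 182°.

182°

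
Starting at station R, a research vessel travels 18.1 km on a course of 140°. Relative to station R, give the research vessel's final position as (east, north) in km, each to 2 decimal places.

Leg 1 (140°, 18.1 km): east 18.1 sin 140° = 11.63, north 18.1 cos 140° = -13.87
Summing: 11.63 km east, -13.87 km north → (11.63, -13.87).

(11.63, -13.87)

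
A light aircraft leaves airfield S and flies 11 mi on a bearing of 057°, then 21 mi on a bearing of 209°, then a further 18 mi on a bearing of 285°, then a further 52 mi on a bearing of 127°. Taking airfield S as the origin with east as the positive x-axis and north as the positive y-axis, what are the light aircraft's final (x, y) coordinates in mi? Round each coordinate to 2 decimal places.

(23.19, -39.01)

Leg 1 (057°, 11 mi): east 11 sin 57° = 9.23, north 11 cos 57° = 5.99
Leg 2 (209°, 21 mi): east 21 sin 209° = -10.18, north 21 cos 209° = -18.37
Leg 3 (285°, 18 mi): east 18 sin 285° = -17.39, north 18 cos 285° = 4.66
Leg 4 (127°, 52 mi): east 52 sin 127° = 41.53, north 52 cos 127° = -31.29
Summing: 23.19 mi east, -39.01 mi north → (23.19, -39.01).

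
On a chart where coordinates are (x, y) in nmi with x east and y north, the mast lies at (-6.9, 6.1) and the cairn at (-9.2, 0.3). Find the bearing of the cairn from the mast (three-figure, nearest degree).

Δeast = -9.2 − -6.9 = -2.30; Δnorth = 0.3 − 6.1 = -5.80.
Bearing = atan2(Δeast, Δnorth) mod 360° = 201.63° ≈ 202°.

202°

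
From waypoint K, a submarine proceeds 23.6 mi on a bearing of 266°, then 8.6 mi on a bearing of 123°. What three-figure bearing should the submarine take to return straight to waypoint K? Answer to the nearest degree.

069°

Leg 1 (266°, 23.6 mi): east 23.6 sin 266° = -23.54, north 23.6 cos 266° = -1.65
Leg 2 (123°, 8.6 mi): east 8.6 sin 123° = 7.21, north 8.6 cos 123° = -4.68
Net displacement: -16.33 east, -6.33 north. Direction back to start is (16.33, 6.33): bearing = atan2(16.33, 6.33) mod 360° = 68.81° ≈ 069°.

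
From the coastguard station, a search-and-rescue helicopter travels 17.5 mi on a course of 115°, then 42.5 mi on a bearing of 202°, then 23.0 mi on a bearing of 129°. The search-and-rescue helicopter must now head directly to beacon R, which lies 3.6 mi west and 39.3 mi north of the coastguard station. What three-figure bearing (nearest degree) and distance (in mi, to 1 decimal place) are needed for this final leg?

348°, 102.8 mi

Leg 1 (115°, 17.5 mi): east 17.5 sin 115° = 15.86, north 17.5 cos 115° = -7.40
Leg 2 (202°, 42.5 mi): east 42.5 sin 202° = -15.92, north 42.5 cos 202° = -39.41
Leg 3 (129°, 23.0 mi): east 23.0 sin 129° = 17.87, north 23.0 cos 129° = -14.47
Current position: (17.81, -61.28). Target: (-3.6, 39.3). Remaining: Δeast = -21.41, Δnorth = 100.58.
Bearing = atan2(-21.41, 100.58) mod 360° = 347.98°; distance = √((-21.41)² + (100.58)²) = 102.830 mi.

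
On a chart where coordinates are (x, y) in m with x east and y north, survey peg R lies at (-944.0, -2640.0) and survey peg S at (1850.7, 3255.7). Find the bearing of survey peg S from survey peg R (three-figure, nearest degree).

Δeast = 1850.7 − -944.0 = 2794.70; Δnorth = 3255.7 − -2640.0 = 5895.70.
Bearing = atan2(Δeast, Δnorth) mod 360° = 25.36° ≈ 025°.

025°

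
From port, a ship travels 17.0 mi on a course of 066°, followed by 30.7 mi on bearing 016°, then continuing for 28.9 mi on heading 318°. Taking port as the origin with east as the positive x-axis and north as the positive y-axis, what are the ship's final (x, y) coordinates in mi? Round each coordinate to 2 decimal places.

(4.65, 57.90)

Leg 1 (066°, 17.0 mi): east 17.0 sin 66° = 15.53, north 17.0 cos 66° = 6.91
Leg 2 (016°, 30.7 mi): east 30.7 sin 16° = 8.46, north 30.7 cos 16° = 29.51
Leg 3 (318°, 28.9 mi): east 28.9 sin 318° = -19.34, north 28.9 cos 318° = 21.48
Summing: 4.65 mi east, 57.90 mi north → (4.65, 57.90).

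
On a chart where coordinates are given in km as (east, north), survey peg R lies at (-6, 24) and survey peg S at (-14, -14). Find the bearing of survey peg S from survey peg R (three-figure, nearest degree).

Δeast = -14 − -6 = -8.00; Δnorth = -14 − 24 = -38.00.
Bearing = atan2(Δeast, Δnorth) mod 360° = 191.89° ≈ 192°.

192°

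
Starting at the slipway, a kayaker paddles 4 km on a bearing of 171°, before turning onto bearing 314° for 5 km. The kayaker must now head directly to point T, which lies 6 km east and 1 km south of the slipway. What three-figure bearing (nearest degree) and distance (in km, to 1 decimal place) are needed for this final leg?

Leg 1 (171°, 4 km): east 4 sin 171° = 0.63, north 4 cos 171° = -3.95
Leg 2 (314°, 5 km): east 5 sin 314° = -3.60, north 5 cos 314° = 3.47
Current position: (-2.97, -0.48). Target: (6, -1). Remaining: Δeast = 8.97, Δnorth = -0.52.
Bearing = atan2(8.97, -0.52) mod 360° = 93.33°; distance = √((8.97)² + (-0.52)²) = 8.986 km.

093°, 9.0 km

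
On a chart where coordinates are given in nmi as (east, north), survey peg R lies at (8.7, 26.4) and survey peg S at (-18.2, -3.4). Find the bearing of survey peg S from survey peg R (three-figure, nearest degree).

222°

Δeast = -18.2 − 8.7 = -26.90; Δnorth = -3.4 − 26.4 = -29.80.
Bearing = atan2(Δeast, Δnorth) mod 360° = 222.07° ≈ 222°.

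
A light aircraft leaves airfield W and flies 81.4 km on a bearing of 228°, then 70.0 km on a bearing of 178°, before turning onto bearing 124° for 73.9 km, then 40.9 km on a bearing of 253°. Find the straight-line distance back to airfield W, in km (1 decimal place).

Leg 1 (228°, 81.4 km): east 81.4 sin 228° = -60.49, north 81.4 cos 228° = -54.47
Leg 2 (178°, 70.0 km): east 70.0 sin 178° = 2.44, north 70.0 cos 178° = -69.96
Leg 3 (124°, 73.9 km): east 73.9 sin 124° = 61.27, north 73.9 cos 124° = -41.32
Leg 4 (253°, 40.9 km): east 40.9 sin 253° = -39.11, north 40.9 cos 253° = -11.96
Net: -35.90 east, -177.71 north. Distance = √((-35.90)² + (-177.71)²) = 181.296 km.

181.3 km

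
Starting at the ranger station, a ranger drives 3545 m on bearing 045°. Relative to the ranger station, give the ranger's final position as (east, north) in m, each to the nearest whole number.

(2507, 2507)

Leg 1 (045°, 3545 m): east 3545 sin 45° = 2506.69, north 3545 cos 45° = 2506.69
Summing: 2506.69 m east, 2506.69 m north → (2507, 2507).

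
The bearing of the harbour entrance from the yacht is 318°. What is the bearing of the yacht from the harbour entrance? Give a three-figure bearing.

138°

Back-bearing = 318° − 180° = 138°.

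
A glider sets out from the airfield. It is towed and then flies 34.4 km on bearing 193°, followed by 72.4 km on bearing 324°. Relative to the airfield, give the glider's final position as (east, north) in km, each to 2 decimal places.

Leg 1 (193°, 34.4 km): east 34.4 sin 193° = -7.74, north 34.4 cos 193° = -33.52
Leg 2 (324°, 72.4 km): east 72.4 sin 324° = -42.56, north 72.4 cos 324° = 58.57
Summing: -50.29 km east, 25.05 km north → (-50.29, 25.05).

(-50.29, 25.05)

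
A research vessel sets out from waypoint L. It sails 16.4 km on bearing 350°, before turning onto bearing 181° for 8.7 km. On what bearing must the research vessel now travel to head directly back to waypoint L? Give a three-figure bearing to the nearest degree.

158°

Leg 1 (350°, 16.4 km): east 16.4 sin 350° = -2.85, north 16.4 cos 350° = 16.15
Leg 2 (181°, 8.7 km): east 8.7 sin 181° = -0.15, north 8.7 cos 181° = -8.70
Net displacement: -3.00 east, 7.45 north. Direction back to start is (3.00, -7.45): bearing = atan2(3.00, -7.45) mod 360° = 158.07° ≈ 158°.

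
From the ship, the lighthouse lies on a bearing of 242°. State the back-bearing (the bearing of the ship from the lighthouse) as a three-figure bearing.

062°

Back-bearing = 242° − 180° = 062°.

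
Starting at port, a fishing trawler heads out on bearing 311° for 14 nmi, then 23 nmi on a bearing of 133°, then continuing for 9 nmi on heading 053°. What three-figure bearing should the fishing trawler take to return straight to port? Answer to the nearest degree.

275°

Leg 1 (311°, 14 nmi): east 14 sin 311° = -10.57, north 14 cos 311° = 9.18
Leg 2 (133°, 23 nmi): east 23 sin 133° = 16.82, north 23 cos 133° = -15.69
Leg 3 (053°, 9 nmi): east 9 sin 53° = 7.19, north 9 cos 53° = 5.42
Net displacement: 13.44 east, -1.08 north. Direction back to start is (-13.44, 1.08): bearing = atan2(-13.44, 1.08) mod 360° = 274.61° ≈ 275°.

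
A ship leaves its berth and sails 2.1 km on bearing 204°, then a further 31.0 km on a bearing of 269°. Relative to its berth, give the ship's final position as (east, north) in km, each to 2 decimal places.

(-31.85, -2.46)

Leg 1 (204°, 2.1 km): east 2.1 sin 204° = -0.85, north 2.1 cos 204° = -1.92
Leg 2 (269°, 31.0 km): east 31.0 sin 269° = -31.00, north 31.0 cos 269° = -0.54
Summing: -31.85 km east, -2.46 km north → (-31.85, -2.46).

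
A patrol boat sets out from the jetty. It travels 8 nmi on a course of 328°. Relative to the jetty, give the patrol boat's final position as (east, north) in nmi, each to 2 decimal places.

Leg 1 (328°, 8 nmi): east 8 sin 328° = -4.24, north 8 cos 328° = 6.78
Summing: -4.24 nmi east, 6.78 nmi north → (-4.24, 6.78).

(-4.24, 6.78)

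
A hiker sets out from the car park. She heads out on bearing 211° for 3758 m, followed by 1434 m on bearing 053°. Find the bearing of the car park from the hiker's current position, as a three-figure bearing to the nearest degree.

Leg 1 (211°, 3758 m): east 3758 sin 211° = -1935.51, north 3758 cos 211° = -3221.23
Leg 2 (053°, 1434 m): east 1434 sin 53° = 1145.24, north 1434 cos 53° = 863.00
Net displacement: -790.27 east, -2358.23 north. Direction back to start is (790.27, 2358.23): bearing = atan2(790.27, 2358.23) mod 360° = 18.53° ≈ 019°.

019°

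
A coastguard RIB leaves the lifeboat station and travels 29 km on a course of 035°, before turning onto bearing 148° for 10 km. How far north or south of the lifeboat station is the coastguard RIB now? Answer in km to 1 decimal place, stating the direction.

Leg 1 (035°, 29 km): east 29 sin 35° = 16.63, north 29 cos 35° = 23.76
Leg 2 (148°, 10 km): east 10 sin 148° = 5.30, north 10 cos 148° = -8.48
Net north component: 15.27 km.

15.3 km north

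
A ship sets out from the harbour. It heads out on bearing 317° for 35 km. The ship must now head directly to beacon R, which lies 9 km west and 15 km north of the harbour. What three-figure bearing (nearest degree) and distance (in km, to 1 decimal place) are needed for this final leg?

Leg 1 (317°, 35 km): east 35 sin 317° = -23.87, north 35 cos 317° = 25.60
Current position: (-23.87, 25.60). Target: (-9, 15). Remaining: Δeast = 14.87, Δnorth = -10.60.
Bearing = atan2(14.87, -10.60) mod 360° = 125.48°; distance = √((14.87)² + (-10.60)²) = 18.260 km.

125°, 18.3 km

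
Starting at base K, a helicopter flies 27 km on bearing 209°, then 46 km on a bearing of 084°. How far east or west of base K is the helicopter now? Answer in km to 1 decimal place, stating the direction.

Leg 1 (209°, 27 km): east 27 sin 209° = -13.09, north 27 cos 209° = -23.61
Leg 2 (084°, 46 km): east 46 sin 84° = 45.75, north 46 cos 84° = 4.81
Net east component: 32.66 km.

32.7 km east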